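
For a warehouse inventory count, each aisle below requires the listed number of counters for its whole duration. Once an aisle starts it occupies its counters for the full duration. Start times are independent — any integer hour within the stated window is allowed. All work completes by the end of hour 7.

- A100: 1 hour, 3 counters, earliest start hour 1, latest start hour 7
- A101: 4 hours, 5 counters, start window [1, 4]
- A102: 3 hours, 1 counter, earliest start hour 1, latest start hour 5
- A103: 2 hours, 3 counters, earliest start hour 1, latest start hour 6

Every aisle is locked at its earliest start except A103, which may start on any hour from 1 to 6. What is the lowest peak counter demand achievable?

A103@1: h1:12  h2:9  h3:6  h4:5  h5:0  h6:0  h7:0 → peak 12
A103@2: h1:9  h2:9  h3:9  h4:5  h5:0  h6:0  h7:0 → peak 9
A103@3: h1:9  h2:6  h3:9  h4:8  h5:0  h6:0  h7:0 → peak 9
A103@4: h1:9  h2:6  h3:6  h4:8  h5:3  h6:0  h7:0 → peak 9
A103@5: h1:9  h2:6  h3:6  h4:5  h5:3  h6:3  h7:0 → peak 9
A103@6: h1:9  h2:6  h3:6  h4:5  h5:0  h6:3  h7:3 → peak 9
Best is A103@2, peak 9.

9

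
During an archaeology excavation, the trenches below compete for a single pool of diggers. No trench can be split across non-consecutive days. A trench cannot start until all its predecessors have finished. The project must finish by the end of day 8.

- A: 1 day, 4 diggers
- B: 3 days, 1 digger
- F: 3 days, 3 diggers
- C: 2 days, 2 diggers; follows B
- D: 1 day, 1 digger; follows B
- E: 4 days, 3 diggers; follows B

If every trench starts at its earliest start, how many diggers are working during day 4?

6

At early start, day 4 has: C, D, E.
Demand: 2 + 1 + 3 = 6.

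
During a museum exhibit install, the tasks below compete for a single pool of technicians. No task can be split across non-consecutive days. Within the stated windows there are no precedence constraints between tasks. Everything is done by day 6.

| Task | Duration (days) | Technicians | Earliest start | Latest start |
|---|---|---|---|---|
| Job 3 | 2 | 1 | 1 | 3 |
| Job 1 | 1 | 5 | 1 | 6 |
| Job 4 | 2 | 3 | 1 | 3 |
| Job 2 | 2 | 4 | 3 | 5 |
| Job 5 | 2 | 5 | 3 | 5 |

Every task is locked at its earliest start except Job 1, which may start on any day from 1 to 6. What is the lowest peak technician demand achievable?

9

Job 1@1: d1:9  d2:4  d3:9  d4:9  d5:0  d6:0 → peak 9
Job 1@2: d1:4  d2:9  d3:9  d4:9  d5:0  d6:0 → peak 9
Job 1@3: d1:4  d2:4  d3:14  d4:9  d5:0  d6:0 → peak 14
Job 1@4: d1:4  d2:4  d3:9  d4:14  d5:0  d6:0 → peak 14
Job 1@5: d1:4  d2:4  d3:9  d4:9  d5:5  d6:0 → peak 9
Job 1@6: d1:4  d2:4  d3:9  d4:9  d5:0  d6:5 → peak 9
Best is Job 1@1, peak 9.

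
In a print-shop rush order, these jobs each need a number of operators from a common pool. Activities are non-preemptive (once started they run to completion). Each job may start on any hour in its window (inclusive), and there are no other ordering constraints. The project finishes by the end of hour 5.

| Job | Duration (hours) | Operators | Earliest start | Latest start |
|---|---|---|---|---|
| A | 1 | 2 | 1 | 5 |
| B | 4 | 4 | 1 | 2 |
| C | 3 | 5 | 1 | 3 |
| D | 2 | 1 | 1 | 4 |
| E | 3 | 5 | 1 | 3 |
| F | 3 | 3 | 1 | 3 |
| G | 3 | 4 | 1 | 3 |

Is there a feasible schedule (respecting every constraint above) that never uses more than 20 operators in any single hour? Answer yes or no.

no

The minimum achievable peak is 21; 20 < 21, so no feasible schedule stays within the cap.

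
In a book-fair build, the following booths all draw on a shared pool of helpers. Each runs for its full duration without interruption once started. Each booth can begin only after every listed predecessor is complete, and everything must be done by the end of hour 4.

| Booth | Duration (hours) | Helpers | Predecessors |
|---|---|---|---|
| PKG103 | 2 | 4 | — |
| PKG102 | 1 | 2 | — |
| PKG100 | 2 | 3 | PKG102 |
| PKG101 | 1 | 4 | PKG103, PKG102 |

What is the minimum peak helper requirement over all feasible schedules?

Schedule PKG103@1, PKG102@1, PKG100@2, PKG101@3: h1:6  h2:7  h3:7  h4:0 — peak 7.
No arrangement of the 9 feasible schedules does better.

7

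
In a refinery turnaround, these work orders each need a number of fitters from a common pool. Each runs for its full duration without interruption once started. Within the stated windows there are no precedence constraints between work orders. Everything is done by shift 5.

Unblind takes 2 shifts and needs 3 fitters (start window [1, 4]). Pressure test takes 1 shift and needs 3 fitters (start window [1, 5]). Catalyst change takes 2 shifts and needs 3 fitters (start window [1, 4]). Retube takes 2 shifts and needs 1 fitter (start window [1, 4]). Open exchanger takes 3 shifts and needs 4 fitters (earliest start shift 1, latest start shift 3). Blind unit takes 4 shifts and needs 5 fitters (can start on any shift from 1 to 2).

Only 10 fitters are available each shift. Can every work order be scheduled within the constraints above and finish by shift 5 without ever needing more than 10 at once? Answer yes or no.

The minimum achievable peak is 11; 10 < 11, so no feasible schedule stays within the cap.

no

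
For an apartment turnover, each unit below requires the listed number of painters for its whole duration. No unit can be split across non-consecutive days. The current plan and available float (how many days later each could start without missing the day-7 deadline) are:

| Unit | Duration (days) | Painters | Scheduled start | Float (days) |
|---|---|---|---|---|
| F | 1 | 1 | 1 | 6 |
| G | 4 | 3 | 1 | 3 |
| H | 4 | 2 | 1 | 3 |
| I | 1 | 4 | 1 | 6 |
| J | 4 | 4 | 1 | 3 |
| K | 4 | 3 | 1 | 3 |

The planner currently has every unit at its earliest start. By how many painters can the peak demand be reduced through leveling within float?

Early-start peak: d1:17  d2:12  d3:12  d4:12  d5:0  d6:0  d7:0 ⇒ 17.
Leveled (F@1, G@1, H@1, I@1, J@2, K@2): d1:10  d2:12  d3:12  d4:12  d5:7  d6:0  d7:0 ⇒ 12.
Reduction 17 − 12 = 5.

5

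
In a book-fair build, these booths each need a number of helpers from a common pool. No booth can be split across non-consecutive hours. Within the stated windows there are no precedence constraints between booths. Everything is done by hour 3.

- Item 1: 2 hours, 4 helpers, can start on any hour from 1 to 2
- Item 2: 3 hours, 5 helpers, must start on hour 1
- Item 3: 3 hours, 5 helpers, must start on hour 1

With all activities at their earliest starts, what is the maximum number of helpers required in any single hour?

14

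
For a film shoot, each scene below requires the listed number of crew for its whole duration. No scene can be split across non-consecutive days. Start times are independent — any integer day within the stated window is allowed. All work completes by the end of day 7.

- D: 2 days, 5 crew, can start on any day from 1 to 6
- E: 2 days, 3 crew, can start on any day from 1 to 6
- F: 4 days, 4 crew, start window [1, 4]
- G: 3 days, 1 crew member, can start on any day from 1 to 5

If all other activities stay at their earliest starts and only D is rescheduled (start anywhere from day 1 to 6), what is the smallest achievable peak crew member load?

D@1: d1:13  d2:13  d3:5  d4:4  d5:0  d6:0  d7:0 → peak 13
D@2: d1:8  d2:13  d3:10  d4:4  d5:0  d6:0  d7:0 → peak 13
D@3: d1:8  d2:8  d3:10  d4:9  d5:0  d6:0  d7:0 → peak 10
D@4: d1:8  d2:8  d3:5  d4:9  d5:5  d6:0  d7:0 → peak 9
D@5: d1:8  d2:8  d3:5  d4:4  d5:5  d6:5  d7:0 → peak 8
D@6: d1:8  d2:8  d3:5  d4:4  d5:0  d6:5  d7:5 → peak 8
Best is D@5, peak 8.

8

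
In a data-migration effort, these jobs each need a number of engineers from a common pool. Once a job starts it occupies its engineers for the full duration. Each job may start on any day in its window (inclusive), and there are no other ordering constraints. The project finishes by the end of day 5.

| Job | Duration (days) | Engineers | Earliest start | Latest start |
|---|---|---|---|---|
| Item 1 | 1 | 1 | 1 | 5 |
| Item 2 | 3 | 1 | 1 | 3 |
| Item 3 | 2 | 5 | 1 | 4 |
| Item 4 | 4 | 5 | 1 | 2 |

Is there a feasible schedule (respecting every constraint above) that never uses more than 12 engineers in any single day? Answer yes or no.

yes

Schedule Item 1@1, Item 2@1, Item 3@4, Item 4@1: d1:7  d2:6  d3:6  d4:10  d5:5 — peak 10 ≤ 12.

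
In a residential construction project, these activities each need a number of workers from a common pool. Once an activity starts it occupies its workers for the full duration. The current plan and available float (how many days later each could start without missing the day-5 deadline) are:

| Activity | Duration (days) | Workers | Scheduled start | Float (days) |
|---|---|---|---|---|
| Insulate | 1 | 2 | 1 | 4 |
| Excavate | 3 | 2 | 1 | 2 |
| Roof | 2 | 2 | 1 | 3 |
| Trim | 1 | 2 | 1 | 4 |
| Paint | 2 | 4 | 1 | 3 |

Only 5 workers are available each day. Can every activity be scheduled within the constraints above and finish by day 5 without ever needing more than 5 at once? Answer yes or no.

no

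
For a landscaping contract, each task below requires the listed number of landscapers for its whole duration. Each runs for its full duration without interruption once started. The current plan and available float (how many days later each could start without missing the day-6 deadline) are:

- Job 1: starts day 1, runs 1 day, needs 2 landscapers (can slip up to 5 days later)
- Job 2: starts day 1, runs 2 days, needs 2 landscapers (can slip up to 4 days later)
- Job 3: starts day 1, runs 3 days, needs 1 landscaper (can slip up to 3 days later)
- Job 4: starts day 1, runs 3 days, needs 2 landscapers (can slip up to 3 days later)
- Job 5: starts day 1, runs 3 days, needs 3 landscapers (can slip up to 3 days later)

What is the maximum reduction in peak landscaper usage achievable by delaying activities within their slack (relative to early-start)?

Early-start peak: d1:10  d2:8  d3:6  d4:0  d5:0  d6:0 ⇒ 10.
Leveled (Job 1@1, Job 2@2, Job 3@4, Job 4@1, Job 5@4): d1:4  d2:4  d3:4  d4:4  d5:4  d6:4 ⇒ 4.
Reduction 10 − 4 = 6.

6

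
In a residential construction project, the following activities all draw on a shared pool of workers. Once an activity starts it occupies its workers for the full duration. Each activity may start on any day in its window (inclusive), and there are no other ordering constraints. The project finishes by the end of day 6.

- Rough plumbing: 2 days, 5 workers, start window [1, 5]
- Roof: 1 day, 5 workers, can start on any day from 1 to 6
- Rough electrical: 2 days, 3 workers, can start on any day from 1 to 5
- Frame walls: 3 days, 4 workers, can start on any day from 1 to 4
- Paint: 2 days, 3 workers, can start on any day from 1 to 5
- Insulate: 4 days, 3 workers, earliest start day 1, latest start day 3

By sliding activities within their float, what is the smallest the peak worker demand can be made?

9

Early-start (Rough plumbing@1, Roof@1, Rough electrical@1, Frame walls@1, Paint@1, Insulate@1) gives peak 23: d1:23  d2:18  d3:7  d4:3  d5:0  d6:0.
Shift Roof→4, Rough electrical→5, Paint→5, Insulate→3.
Schedule Rough plumbing@1, Roof@4, Rough electrical@5, Frame walls@1, Paint@5, Insulate@3: d1:9  d2:9  d3:7  d4:8  d5:9  d6:9 — peak 9.
Total worker-days = 51 over 6 days ⇒ peak ≥ ⌈51/6⌉ = 9, so 9 is optimal.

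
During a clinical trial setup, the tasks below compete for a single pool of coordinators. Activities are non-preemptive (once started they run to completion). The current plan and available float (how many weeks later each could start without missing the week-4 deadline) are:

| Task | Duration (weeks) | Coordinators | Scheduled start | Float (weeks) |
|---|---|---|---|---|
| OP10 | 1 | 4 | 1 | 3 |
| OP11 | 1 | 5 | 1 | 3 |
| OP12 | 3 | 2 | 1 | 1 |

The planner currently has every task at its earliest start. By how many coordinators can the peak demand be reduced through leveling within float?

Early-start peak: w1:11  w2:2  w3:2  w4:0 ⇒ 11.
Leveled (OP10@1, OP11@4, OP12@1): w1:6  w2:2  w3:2  w4:5 ⇒ 6.
Reduction 11 − 6 = 5.

5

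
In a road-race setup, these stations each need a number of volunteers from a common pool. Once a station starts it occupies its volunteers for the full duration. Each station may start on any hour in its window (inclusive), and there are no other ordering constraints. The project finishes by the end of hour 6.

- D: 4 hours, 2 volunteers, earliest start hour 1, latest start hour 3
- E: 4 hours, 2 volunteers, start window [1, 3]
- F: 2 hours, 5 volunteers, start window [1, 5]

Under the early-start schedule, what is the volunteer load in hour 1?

9

At early start, hour 1 has: D, E, F.
Demand: 2 + 2 + 5 = 9.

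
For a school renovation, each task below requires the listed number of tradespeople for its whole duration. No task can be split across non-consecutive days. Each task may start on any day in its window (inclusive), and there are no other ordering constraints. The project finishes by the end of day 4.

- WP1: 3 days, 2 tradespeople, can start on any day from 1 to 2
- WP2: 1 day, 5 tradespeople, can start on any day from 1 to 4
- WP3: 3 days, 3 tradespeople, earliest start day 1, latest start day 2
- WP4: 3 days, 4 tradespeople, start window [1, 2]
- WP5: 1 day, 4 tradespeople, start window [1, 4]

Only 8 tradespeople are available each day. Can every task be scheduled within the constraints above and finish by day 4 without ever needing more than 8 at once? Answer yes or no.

Total tradesperson-days = 36; over 4 days the average is 36/4 > 8, so some day must exceed 8.

no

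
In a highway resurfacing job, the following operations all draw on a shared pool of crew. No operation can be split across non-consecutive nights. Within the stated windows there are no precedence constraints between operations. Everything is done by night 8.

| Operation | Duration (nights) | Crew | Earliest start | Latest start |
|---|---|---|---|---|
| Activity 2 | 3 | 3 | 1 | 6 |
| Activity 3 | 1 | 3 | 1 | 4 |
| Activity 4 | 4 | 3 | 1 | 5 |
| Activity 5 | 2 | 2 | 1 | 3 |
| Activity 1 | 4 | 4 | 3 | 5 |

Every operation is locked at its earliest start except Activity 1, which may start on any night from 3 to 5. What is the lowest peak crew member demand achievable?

Activity 1@3: n1:11  n2:8  n3:10  n4:7  n5:4  n6:4  n7:0  n8:0 → peak 11
Activity 1@4: n1:11  n2:8  n3:6  n4:7  n5:4  n6:4  n7:4  n8:0 → peak 11
Activity 1@5: n1:11  n2:8  n3:6  n4:3  n5:4  n6:4  n7:4  n8:4 → peak 11
Best is Activity 1@3, peak 11.

11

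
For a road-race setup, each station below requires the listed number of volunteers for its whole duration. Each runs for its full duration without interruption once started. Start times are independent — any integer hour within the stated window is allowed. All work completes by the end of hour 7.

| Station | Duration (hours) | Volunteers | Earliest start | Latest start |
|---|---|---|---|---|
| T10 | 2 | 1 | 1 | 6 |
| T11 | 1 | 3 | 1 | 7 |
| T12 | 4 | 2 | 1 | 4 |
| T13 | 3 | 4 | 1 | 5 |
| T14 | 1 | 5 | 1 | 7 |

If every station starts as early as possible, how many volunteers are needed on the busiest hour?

Early-start schedule: T10@1, T11@1, T12@1, T13@1, T14@1.
Load per hour: hour 1: 15, hour 2: 7, hour 3: 6, hour 4: 2, hour 5: 0, hour 6: 0, hour 7: 0.
Peak is 15.

15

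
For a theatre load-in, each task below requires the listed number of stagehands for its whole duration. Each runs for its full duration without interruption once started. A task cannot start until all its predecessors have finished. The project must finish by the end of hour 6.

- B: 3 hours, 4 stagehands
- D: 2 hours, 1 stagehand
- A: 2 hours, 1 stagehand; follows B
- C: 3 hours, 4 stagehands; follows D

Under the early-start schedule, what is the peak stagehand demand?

8

Early-start schedule: B@1, D@1, A@4, C@3.
Load per hour: hour 1: 5, hour 2: 5, hour 3: 8, hour 4: 5, hour 5: 5, hour 6: 0.
Peak is 8.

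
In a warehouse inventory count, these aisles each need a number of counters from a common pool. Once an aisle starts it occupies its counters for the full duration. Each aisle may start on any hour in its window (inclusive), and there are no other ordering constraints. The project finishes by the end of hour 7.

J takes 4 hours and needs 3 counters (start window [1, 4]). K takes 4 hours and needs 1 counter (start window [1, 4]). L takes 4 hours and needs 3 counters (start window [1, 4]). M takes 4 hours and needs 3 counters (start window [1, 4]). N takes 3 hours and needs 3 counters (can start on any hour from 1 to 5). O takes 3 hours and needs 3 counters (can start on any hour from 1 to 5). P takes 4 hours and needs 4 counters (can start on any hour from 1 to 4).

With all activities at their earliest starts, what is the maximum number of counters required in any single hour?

20

Early-start schedule: J@1, K@1, L@1, M@1, N@1, O@1, P@1.
Load per hour: hour 1: 20, hour 2: 20, hour 3: 20, hour 4: 14, hour 5: 0, hour 6: 0, hour 7: 0.
Peak is 20.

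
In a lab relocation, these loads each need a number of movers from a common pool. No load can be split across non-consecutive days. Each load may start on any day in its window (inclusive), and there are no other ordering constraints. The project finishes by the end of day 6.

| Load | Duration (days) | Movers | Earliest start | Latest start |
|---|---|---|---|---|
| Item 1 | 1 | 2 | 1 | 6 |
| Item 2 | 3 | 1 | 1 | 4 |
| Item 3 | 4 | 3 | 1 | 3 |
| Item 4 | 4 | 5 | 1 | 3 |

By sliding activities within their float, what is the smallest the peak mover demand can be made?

Early-start (Item 1@1, Item 2@1, Item 3@1, Item 4@1) gives peak 11: d1:11  d2:9  d3:9  d4:8  d5:0  d6:0.
Shift Item 4→2.
Schedule Item 1@1, Item 2@1, Item 3@1, Item 4@2: d1:6  d2:9  d3:9  d4:8  d5:5  d6:0 — peak 9.

9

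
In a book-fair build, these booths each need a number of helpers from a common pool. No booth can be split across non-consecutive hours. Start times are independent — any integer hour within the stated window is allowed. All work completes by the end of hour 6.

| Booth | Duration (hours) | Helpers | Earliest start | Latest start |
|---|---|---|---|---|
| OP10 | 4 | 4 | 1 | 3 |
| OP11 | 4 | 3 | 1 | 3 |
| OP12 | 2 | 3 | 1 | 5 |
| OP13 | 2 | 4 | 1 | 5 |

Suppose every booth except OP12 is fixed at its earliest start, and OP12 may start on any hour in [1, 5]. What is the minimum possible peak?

OP12@1: h1:14  h2:14  h3:7  h4:7  h5:0  h6:0 → peak 14
OP12@2: h1:11  h2:14  h3:10  h4:7  h5:0  h6:0 → peak 14
OP12@3: h1:11  h2:11  h3:10  h4:10  h5:0  h6:0 → peak 11
OP12@4: h1:11  h2:11  h3:7  h4:10  h5:3  h6:0 → peak 11
OP12@5: h1:11  h2:11  h3:7  h4:7  h5:3  h6:3 → peak 11
Best is OP12@3, peak 11.

11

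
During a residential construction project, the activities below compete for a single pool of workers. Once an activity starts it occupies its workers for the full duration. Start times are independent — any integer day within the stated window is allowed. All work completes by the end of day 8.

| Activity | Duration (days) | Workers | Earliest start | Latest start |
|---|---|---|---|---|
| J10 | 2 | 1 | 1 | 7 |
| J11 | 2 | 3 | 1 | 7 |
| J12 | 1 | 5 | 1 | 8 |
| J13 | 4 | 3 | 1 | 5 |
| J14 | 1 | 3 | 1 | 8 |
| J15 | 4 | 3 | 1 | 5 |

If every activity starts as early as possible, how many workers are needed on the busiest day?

Early-start schedule: J10@1, J11@1, J12@1, J13@1, J14@1, J15@1.
Load per day: day 1: 18, day 2: 10, day 3: 6, day 4: 6, day 5: 0, day 6: 0, day 7: 0, day 8: 0.
Peak is 18.

18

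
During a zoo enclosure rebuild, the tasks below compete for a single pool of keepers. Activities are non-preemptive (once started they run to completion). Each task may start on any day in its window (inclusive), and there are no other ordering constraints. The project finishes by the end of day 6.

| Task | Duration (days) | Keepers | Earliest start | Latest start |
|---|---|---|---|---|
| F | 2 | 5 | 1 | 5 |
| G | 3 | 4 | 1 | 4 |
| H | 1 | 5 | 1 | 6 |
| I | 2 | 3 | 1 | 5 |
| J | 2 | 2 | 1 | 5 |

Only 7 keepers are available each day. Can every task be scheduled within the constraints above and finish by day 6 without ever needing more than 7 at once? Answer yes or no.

yes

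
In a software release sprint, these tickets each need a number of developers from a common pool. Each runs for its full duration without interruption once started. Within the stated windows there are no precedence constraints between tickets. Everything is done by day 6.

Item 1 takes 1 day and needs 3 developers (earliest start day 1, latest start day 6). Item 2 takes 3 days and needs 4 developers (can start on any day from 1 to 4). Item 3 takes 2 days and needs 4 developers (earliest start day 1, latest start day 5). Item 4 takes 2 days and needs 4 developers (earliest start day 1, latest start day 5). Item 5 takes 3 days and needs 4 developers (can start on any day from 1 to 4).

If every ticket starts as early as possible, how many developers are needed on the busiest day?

19

Early-start schedule: Item 1@1, Item 2@1, Item 3@1, Item 4@1, Item 5@1.
Load per day: day 1: 19, day 2: 16, day 3: 8, day 4: 0, day 5: 0, day 6: 0.
Peak is 19.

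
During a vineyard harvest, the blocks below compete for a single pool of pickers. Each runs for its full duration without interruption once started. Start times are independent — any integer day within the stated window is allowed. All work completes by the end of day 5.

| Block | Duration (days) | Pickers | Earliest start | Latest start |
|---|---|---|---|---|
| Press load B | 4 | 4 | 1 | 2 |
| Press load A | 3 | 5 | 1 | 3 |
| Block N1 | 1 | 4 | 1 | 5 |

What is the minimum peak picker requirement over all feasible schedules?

9

Early-start (Press load B@1, Press load A@1, Block N1@1) gives peak 13: d1:13  d2:9  d3:9  d4:4  d5:0.
Shift Block N1→4.
Schedule Press load B@1, Press load A@1, Block N1@4: d1:9  d2:9  d3:9  d4:8  d5:0 — peak 9.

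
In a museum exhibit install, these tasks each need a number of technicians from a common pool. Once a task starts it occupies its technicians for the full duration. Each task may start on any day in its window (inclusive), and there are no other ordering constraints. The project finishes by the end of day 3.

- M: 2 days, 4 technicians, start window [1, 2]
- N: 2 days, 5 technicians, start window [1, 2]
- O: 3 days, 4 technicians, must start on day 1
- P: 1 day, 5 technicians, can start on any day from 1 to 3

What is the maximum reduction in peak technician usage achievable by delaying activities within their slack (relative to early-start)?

Early-start peak: d1:18  d2:13  d3:4 ⇒ 18.
Leveled (M@1, N@1, O@1, P@3): d1:13  d2:13  d3:9 ⇒ 13.
Reduction 18 − 13 = 5.

5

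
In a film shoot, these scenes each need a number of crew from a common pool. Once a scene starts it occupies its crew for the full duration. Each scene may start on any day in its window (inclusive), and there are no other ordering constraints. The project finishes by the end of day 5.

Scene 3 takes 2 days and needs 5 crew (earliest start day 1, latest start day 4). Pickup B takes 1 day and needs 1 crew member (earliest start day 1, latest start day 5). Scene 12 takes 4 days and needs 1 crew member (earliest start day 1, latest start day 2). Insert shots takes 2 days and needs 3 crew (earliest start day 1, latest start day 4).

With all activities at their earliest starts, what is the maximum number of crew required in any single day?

10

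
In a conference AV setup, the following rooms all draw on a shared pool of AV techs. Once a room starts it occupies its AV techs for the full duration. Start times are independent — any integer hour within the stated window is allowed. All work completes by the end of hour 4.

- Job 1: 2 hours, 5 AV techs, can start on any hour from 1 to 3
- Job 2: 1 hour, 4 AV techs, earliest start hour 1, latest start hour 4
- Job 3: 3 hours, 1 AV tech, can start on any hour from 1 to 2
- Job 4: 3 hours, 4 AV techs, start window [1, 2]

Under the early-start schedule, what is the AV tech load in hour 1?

At early start, hour 1 has: Job 1, Job 2, Job 3, Job 4.
Demand: 5 + 4 + 1 + 4 = 14.

14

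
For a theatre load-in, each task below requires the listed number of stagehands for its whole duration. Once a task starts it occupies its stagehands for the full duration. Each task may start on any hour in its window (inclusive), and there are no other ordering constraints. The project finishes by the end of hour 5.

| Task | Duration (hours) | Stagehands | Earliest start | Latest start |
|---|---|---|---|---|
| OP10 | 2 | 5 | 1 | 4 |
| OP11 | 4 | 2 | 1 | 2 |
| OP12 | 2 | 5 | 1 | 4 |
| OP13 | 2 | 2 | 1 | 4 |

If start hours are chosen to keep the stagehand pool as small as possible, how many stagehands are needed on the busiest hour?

9

Early-start (OP10@1, OP11@1, OP12@1, OP13@1) gives peak 14: h1:14  h2:14  h3:2  h4:2  h5:0.
Shift OP12→3.
Schedule OP10@1, OP11@1, OP12@3, OP13@1: h1:9  h2:9  h3:7  h4:7  h5:0 — peak 9.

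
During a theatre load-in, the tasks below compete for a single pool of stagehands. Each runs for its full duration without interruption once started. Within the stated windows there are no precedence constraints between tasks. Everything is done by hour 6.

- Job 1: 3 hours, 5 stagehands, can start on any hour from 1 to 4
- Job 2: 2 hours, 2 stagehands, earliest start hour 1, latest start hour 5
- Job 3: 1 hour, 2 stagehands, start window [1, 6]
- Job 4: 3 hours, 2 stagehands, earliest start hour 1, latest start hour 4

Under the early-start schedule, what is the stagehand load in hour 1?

11

At early start, hour 1 has: Job 1, Job 2, Job 3, Job 4.
Demand: 5 + 2 + 2 + 2 = 11.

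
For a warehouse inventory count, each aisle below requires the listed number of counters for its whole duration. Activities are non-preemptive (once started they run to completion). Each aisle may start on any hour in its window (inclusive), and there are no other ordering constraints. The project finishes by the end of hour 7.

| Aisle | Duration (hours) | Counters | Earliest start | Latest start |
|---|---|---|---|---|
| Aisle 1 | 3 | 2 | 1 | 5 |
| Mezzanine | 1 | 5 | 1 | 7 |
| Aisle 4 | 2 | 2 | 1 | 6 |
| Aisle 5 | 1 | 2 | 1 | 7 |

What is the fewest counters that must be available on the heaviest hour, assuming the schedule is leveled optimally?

5

Early-start (Aisle 1@1, Mezzanine@1, Aisle 4@1, Aisle 5@1) gives peak 11: h1:11  h2:4  h3:2  h4:0  h5:0  h6:0  h7:0.
Shift Mezzanine→4, Aisle 5→3.
Schedule Aisle 1@1, Mezzanine@4, Aisle 4@1, Aisle 5@3: h1:4  h2:4  h3:4  h4:5  h5:0  h6:0  h7:0 — peak 5.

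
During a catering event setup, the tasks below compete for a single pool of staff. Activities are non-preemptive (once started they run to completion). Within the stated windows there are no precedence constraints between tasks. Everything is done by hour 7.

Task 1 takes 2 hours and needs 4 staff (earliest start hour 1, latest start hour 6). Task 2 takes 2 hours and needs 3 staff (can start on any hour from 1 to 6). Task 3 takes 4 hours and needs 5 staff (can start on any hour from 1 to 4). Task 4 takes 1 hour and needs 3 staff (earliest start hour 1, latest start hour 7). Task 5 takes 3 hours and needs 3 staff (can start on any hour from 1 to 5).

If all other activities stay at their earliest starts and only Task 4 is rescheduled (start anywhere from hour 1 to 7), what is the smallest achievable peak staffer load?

Task 4@1: h1:18  h2:15  h3:8  h4:5  h5:0  h6:0  h7:0 → peak 18
Task 4@2: h1:15  h2:18  h3:8  h4:5  h5:0  h6:0  h7:0 → peak 18
Task 4@3: h1:15  h2:15  h3:11  h4:5  h5:0  h6:0  h7:0 → peak 15
Task 4@4: h1:15  h2:15  h3:8  h4:8  h5:0  h6:0  h7:0 → peak 15
Task 4@5: h1:15  h2:15  h3:8  h4:5  h5:3  h6:0  h7:0 → peak 15
Task 4@6: h1:15  h2:15  h3:8  h4:5  h5:0  h6:3  h7:0 → peak 15
Task 4@7: h1:15  h2:15  h3:8  h4:5  h5:0  h6:0  h7:3 → peak 15
Best is Task 4@3, peak 15.

15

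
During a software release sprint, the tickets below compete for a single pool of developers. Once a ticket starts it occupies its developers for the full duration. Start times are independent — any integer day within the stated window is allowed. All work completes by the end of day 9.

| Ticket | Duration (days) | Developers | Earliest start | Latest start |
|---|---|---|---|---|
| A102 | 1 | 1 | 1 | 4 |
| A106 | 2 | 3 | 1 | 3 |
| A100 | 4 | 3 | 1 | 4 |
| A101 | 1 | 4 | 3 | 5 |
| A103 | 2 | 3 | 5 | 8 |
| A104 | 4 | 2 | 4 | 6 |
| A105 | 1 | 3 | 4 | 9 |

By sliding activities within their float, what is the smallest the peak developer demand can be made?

6

Early-start (A102@1, A106@1, A100@1, A101@3, A103@5, A104@4, A105@4) gives peak 8: d1:7  d2:6  d3:7  d4:8  d5:5  d6:5  d7:2  d8:0  d9:0.
Shift A100→4, A103→8, A105→8.
Schedule A102@1, A106@1, A100@4, A101@3, A103@8, A104@4, A105@8: d1:4  d2:3  d3:4  d4:5  d5:5  d6:5  d7:5  d8:6  d9:3 — peak 6.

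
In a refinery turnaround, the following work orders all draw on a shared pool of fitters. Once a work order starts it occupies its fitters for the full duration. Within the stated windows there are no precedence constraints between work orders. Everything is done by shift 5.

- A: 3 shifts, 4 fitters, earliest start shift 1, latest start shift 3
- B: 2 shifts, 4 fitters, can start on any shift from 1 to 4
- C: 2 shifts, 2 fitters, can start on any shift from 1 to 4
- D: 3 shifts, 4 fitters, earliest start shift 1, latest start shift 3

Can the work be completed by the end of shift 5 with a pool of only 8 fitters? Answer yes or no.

Schedule A@1, B@1, C@4, D@3: s1:8  s2:8  s3:8  s4:6  s5:6 — peak 8 ≤ 8.

yes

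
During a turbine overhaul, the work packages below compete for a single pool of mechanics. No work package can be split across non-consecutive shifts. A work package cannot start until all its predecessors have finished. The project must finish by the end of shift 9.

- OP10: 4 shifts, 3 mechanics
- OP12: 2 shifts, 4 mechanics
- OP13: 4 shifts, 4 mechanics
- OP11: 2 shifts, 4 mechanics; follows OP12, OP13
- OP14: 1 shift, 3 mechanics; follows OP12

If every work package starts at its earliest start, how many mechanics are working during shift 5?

4

At early start, shift 5 has: OP11.
Demand: 4 = 4.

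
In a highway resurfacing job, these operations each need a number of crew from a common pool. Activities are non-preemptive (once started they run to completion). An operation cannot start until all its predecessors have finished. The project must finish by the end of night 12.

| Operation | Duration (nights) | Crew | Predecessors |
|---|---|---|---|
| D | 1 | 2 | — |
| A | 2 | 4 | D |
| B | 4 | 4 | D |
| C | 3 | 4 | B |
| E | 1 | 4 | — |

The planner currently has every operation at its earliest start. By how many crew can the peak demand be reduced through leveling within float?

Early-start peak: n1:6  n2:8  n3:8  n4:4  n5:4  n6:4  n7:4  n8:4  n9:0  n10:0  n11:0  n12:0 ⇒ 8.
Leveled (D@1, A@2, B@4, C@8, E@11): n1:2  n2:4  n3:4  n4:4  n5:4  n6:4  n7:4  n8:4  n9:4  n10:4  n11:4  n12:0 ⇒ 4.
Reduction 8 − 4 = 4.

4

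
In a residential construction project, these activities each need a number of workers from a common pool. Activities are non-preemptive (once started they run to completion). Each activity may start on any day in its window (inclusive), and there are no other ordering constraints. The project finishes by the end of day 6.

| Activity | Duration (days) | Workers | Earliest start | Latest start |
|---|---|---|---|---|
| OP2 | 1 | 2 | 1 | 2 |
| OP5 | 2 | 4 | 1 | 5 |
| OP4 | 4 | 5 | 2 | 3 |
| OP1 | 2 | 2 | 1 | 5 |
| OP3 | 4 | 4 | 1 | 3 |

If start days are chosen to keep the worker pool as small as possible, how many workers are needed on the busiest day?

9

Early-start (OP2@1, OP5@1, OP4@2, OP1@1, OP3@1) gives peak 15: d1:12  d2:15  d3:9  d4:9  d5:5  d6:0.
Shift OP4→3, OP3→3.
Schedule OP2@1, OP5@1, OP4@3, OP1@1, OP3@3: d1:8  d2:6  d3:9  d4:9  d5:9  d6:9 — peak 9.
Total worker-days = 50 over 6 days ⇒ peak ≥ ⌈50/6⌉ = 9, so 9 is optimal.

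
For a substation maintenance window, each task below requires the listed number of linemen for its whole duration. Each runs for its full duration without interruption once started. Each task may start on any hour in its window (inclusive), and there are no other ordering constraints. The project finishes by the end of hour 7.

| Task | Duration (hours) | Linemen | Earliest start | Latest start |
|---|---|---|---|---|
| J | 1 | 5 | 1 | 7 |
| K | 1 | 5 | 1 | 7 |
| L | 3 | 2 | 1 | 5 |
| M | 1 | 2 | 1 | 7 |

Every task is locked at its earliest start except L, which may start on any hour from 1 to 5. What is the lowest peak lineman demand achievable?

12

L@1: h1:14  h2:2  h3:2  h4:0  h5:0  h6:0  h7:0 → peak 14
L@2: h1:12  h2:2  h3:2  h4:2  h5:0  h6:0  h7:0 → peak 12
L@3: h1:12  h2:0  h3:2  h4:2  h5:2  h6:0  h7:0 → peak 12
L@4: h1:12  h2:0  h3:0  h4:2  h5:2  h6:2  h7:0 → peak 12
L@5: h1:12  h2:0  h3:0  h4:0  h5:2  h6:2  h7:2 → peak 12
Best is L@2, peak 12.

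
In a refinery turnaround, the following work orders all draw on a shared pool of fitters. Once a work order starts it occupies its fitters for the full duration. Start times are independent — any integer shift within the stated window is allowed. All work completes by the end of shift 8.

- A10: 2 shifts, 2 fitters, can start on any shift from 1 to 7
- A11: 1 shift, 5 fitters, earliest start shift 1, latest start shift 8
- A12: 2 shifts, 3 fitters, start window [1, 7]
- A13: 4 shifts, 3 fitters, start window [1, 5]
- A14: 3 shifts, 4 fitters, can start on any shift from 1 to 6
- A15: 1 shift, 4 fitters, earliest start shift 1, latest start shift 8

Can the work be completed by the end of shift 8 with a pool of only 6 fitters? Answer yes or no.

no

The minimum achievable peak is 7; 6 < 7, so no feasible schedule stays within the cap.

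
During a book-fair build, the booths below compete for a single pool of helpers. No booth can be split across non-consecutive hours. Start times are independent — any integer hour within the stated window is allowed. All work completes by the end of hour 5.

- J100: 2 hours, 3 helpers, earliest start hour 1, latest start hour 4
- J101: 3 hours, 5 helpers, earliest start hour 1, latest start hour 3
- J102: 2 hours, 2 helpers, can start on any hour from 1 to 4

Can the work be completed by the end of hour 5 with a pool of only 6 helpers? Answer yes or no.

Schedule J100@1, J101@3, J102@1: h1:5  h2:5  h3:5  h4:5  h5:5 — peak 5 ≤ 6.

yes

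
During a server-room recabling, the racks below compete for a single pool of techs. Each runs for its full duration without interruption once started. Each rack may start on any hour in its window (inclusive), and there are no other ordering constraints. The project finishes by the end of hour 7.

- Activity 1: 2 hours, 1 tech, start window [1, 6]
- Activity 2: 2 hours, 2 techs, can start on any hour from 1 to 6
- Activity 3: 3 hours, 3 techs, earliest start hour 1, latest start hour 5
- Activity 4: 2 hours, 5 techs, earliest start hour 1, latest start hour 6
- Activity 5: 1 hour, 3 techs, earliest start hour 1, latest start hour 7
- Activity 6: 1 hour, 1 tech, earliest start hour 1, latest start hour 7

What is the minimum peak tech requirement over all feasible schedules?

Early-start (Activity 1@1, Activity 2@1, Activity 3@1, Activity 4@1, Activity 5@1, Activity 6@1) gives peak 15: h1:15  h2:11  h3:3  h4:0  h5:0  h6:0  h7:0.
Shift Activity 2→2, Activity 3→3, Activity 4→6.
Schedule Activity 1@1, Activity 2@2, Activity 3@3, Activity 4@6, Activity 5@1, Activity 6@1: h1:5  h2:3  h3:5  h4:3  h5:3  h6:5  h7:5 — peak 5.
Total tech-hours = 29 over 7 hours ⇒ peak ≥ ⌈29/7⌉ = 5, so 5 is optimal.

5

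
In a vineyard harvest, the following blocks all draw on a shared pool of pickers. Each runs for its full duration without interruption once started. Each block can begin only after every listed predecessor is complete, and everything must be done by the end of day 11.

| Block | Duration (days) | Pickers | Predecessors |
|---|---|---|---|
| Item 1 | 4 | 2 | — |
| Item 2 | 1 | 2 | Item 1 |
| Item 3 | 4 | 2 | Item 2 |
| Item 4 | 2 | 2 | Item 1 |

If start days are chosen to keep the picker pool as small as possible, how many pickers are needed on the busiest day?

2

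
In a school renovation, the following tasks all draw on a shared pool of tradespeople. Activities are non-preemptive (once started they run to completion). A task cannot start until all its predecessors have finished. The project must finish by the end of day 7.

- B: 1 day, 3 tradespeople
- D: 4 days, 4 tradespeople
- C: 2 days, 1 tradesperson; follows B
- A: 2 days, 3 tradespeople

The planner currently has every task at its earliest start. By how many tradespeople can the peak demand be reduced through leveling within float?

6

Early-start peak: d1:10  d2:8  d3:5  d4:4  d5:0  d6:0  d7:0 ⇒ 10.
Leveled (B@1, D@2, C@6, A@6): d1:3  d2:4  d3:4  d4:4  d5:4  d6:4  d7:4 ⇒ 4.
Reduction 10 − 4 = 6.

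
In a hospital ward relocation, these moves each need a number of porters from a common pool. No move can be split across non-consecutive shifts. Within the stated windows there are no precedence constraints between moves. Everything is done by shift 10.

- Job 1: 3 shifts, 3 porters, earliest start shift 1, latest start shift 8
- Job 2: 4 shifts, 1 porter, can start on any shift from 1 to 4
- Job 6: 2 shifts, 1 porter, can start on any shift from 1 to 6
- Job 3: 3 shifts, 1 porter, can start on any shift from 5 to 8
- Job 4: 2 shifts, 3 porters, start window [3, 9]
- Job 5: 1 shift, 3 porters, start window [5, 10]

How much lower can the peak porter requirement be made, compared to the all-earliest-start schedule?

Early-start peak: s1:5  s2:5  s3:7  s4:4  s5:4  s6:1  s7:1  s8:0  s9:0  s10:0 ⇒ 7.
Leveled (Job 1@1, Job 2@4, Job 6@4, Job 3@5, Job 4@8, Job 5@10): s1:3  s2:3  s3:3  s4:2  s5:3  s6:2  s7:2  s8:3  s9:3  s10:3 ⇒ 3.
Reduction 7 − 3 = 4.

4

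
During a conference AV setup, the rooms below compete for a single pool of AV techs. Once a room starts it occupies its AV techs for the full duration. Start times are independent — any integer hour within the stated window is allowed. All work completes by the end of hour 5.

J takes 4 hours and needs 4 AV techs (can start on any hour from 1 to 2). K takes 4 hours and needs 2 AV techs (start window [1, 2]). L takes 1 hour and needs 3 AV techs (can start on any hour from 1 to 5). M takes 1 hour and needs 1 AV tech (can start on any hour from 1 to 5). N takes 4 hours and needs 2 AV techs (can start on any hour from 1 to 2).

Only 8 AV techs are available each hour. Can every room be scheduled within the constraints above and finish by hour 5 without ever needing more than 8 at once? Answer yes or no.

Schedule J@1, K@1, L@5, M@1, N@2: h1:7  h2:8  h3:8  h4:8  h5:5 — peak 8 ≤ 8.

yes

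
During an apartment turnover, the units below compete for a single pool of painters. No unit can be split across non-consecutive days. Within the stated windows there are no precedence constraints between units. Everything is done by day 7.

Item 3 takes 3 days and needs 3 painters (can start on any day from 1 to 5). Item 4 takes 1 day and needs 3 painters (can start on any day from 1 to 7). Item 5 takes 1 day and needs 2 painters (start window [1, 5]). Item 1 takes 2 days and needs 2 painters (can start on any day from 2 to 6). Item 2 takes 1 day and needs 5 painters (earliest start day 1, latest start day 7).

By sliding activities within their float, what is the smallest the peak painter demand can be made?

Early-start (Item 3@1, Item 4@1, Item 5@1, Item 1@2, Item 2@1) gives peak 13: d1:13  d2:5  d3:5  d4:0  d5:0  d6:0  d7:0.
Shift Item 4→4, Item 2→5.
Schedule Item 3@1, Item 4@4, Item 5@1, Item 1@2, Item 2@5: d1:5  d2:5  d3:5  d4:3  d5:5  d6:0  d7:0 — peak 5.

5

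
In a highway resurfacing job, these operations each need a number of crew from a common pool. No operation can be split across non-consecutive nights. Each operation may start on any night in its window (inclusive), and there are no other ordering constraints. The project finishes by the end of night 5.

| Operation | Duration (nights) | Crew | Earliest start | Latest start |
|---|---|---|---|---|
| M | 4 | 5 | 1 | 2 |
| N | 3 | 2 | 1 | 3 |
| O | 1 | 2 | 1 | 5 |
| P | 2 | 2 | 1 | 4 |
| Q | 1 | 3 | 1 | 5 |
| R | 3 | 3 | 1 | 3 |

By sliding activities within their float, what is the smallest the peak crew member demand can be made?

10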